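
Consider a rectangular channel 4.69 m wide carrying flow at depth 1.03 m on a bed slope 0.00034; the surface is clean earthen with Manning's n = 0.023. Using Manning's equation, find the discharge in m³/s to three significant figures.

A = b·y = 4.69 × 1.03 = 4.831 m²
P = b + 2y = 4.69 + 2×1.03 = 6.750 m
R = A/P = 4.831/6.750 = 0.7157 m
Q = (1/n)·A·R^(2/3)·S^(1/2) = (1/0.023) × 4.831 × 0.7157^(2/3) × 0.00034^(1/2) = 3.099 m³/s

3.10 m³/s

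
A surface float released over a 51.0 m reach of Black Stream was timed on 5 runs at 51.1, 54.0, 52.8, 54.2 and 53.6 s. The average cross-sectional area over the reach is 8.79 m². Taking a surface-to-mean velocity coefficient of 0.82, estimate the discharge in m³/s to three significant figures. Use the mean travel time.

6.92 m³/s

t̄ = (51.1 + 54.0 + 52.8 + 54.2 + 53.6) / 5 = 53.14 s
v_surface = L / t̄ = 51.0 / 53.14 = 0.9597 m/s
v_mean = 0.82 × 0.9597 = 0.7870 m/s
Q = A × v_mean = 8.79 × 0.7870 = 6.918 m³/s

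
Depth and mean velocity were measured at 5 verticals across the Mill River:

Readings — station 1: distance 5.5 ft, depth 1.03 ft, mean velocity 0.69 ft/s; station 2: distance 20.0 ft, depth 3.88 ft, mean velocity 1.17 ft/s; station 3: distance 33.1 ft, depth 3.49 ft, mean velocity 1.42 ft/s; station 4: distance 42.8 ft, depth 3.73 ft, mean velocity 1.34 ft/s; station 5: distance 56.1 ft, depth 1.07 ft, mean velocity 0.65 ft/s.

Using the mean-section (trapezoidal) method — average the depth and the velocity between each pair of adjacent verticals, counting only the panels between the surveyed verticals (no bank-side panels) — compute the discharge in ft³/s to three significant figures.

176 ft³/s

Panel 1-2: Δb = 14.5 ft, d̄ = (1.03+3.88)/2 = 2.455, v̄ = (0.69+1.17)/2 = 0.93 → q = 14.5×2.455×0.93 = 33.11 ft³/s
Panel 2-3: Δb = 13.1 ft, d̄ = (3.88+3.49)/2 = 3.685, v̄ = (1.17+1.42)/2 = 1.295 → q = 13.1×3.685×1.295 = 62.51 ft³/s
Panel 3-4: Δb = 9.7 ft, d̄ = (3.49+3.73)/2 = 3.61, v̄ = (1.42+1.34)/2 = 1.38 → q = 9.7×3.61×1.38 = 48.32 ft³/s
Panel 4-5: Δb = 13.3 ft, d̄ = (3.73+1.07)/2 = 2.4, v̄ = (1.34+0.65)/2 = 0.995 → q = 13.3×2.4×0.995 = 31.76 ft³/s
Q = Σ q = 175.7 ft³/s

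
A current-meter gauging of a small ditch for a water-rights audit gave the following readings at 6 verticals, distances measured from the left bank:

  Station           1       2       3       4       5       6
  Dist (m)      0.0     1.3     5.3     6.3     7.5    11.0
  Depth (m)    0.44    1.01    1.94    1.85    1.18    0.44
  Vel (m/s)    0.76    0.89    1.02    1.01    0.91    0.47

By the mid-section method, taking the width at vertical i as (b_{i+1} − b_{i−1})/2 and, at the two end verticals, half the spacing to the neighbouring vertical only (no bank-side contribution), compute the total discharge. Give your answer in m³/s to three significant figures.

12.5 m³/s

w_1 = (1.3 − 0.0)/2 = 0.65 m; q_1 = 0.76 × 0.44 × 0.65 = 0.2174 m³/s
w_2 = (5.3 − 0.0)/2 = 2.65 m; q_2 = 0.89 × 1.01 × 2.65 = 2.382 m³/s
w_3 = (6.3 − 1.3)/2 = 2.5 m; q_3 = 1.02 × 1.94 × 2.5 = 4.947 m³/s
w_4 = (7.5 − 5.3)/2 = 1.1 m; q_4 = 1.01 × 1.85 × 1.1 = 2.055 m³/s
w_5 = (11.0 − 6.3)/2 = 2.35 m; q_5 = 0.91 × 1.18 × 2.35 = 2.523 m³/s
w_6 = (11.0 − 7.5)/2 = 1.75 m; q_6 = 0.47 × 0.44 × 1.75 = 0.3619 m³/s
Q = Σ qᵢ = 12.49 m³/s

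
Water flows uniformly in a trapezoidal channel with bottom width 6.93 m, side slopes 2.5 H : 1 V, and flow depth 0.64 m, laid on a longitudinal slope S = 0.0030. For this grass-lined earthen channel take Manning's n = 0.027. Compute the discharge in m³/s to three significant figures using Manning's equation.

A = (b + z·y)·y = (6.93 + 2.5×0.64)×0.64 = 5.459 m²
P = b + 2y√(1+z²) = 6.93 + 2×0.64×√(1+2.5²) = 10.38 m
R = A/P = 5.459/10.38 = 0.5261 m
Q = (1/n)·A·R^(2/3)·S^(1/2) = (1/0.027) × 5.459 × 0.5261^(2/3) × 0.0030^(1/2) = 7.217 m³/s

7.22 m³/s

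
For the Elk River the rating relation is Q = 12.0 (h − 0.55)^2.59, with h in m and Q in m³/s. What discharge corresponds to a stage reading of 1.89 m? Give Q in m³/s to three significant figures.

25.6 m³/s

Q = 12.0 × (1.89 − 0.55)^2.59 = 12.0 × 1.34^2.59 = 25.61 m³/s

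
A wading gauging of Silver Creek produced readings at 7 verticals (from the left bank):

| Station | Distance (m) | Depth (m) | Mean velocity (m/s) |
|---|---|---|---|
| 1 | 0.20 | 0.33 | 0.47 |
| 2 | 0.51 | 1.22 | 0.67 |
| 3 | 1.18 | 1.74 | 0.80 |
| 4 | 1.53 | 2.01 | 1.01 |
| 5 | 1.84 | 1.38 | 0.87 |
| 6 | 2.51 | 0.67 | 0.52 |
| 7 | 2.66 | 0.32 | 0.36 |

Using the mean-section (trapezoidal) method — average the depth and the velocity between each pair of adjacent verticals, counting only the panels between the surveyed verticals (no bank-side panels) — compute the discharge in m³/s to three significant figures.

2.46 m³/s

Panel 1-2: Δb = 0.31 m, d̄ = (0.33+1.22)/2 = 0.775, v̄ = (0.47+0.67)/2 = 0.57 → q = 0.31×0.775×0.57 = 0.1369 m³/s
Panel 2-3: Δb = 0.67 m, d̄ = (1.22+1.74)/2 = 1.48, v̄ = (0.67+0.80)/2 = 0.735 → q = 0.67×1.48×0.735 = 0.7288 m³/s
Panel 3-4: Δb = 0.35 m, d̄ = (1.74+2.01)/2 = 1.875, v̄ = (0.80+1.01)/2 = 0.905 → q = 0.35×1.875×0.905 = 0.5939 m³/s
Panel 4-5: Δb = 0.31 m, d̄ = (2.01+1.38)/2 = 1.695, v̄ = (1.01+0.87)/2 = 0.94 → q = 0.31×1.695×0.94 = 0.4939 m³/s
Panel 5-6: Δb = 0.67 m, d̄ = (1.38+0.67)/2 = 1.025, v̄ = (0.87+0.52)/2 = 0.695 → q = 0.67×1.025×0.695 = 0.4773 m³/s
Panel 6-7: Δb = 0.15 m, d̄ = (0.67+0.32)/2 = 0.495, v̄ = (0.52+0.36)/2 = 0.44 → q = 0.15×0.495×0.44 = 0.03267 m³/s
Q = Σ q = 2.464 m³/s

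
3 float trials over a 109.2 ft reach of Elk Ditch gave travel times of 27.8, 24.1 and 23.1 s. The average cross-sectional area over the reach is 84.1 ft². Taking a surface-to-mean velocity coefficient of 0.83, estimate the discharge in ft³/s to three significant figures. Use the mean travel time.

t̄ = (27.8 + 24.1 + 23.1) / 3 = 25 s
v_surface = L / t̄ = 109.2 / 25 = 4.368 ft/s
v_mean = 0.83 × 4.368 = 3.625 ft/s
Q = A × v_mean = 84.1 × 3.625 = 304.9 ft³/s

305 ft³/s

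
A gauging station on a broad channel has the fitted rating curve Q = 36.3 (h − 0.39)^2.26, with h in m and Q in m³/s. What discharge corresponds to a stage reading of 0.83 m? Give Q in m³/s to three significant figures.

Q = 36.3 × (0.83 − 0.39)^2.26 = 36.3 × 0.44^2.26 = 5.677 m³/s

5.68 m³/s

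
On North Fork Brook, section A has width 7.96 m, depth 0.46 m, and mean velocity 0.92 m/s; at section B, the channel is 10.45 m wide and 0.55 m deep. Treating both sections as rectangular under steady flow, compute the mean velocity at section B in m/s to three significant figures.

0.586 m/s

Q = A₁V₁ = (7.96×0.46) × 0.92 = 3.369 m³/s
A₂ = 10.45 × 0.55 = 5.748 m²
V₂ = Q/A₂ = 3.369/5.748 = 0.5861 m/s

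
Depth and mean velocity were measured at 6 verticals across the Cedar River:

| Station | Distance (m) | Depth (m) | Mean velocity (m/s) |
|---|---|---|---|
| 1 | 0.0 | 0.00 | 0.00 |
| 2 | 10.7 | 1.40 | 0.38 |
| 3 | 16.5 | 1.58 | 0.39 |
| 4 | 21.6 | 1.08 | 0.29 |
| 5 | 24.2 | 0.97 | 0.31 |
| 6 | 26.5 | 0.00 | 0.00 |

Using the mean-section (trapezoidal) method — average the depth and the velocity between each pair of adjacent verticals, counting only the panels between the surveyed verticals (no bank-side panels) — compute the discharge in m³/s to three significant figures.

8.03 m³/s

Panel 1-2: Δb = 10.7 m, d̄ = (0.00+1.40)/2 = 0.7, v̄ = (0.00+0.38)/2 = 0.19 → q = 10.7×0.7×0.19 = 1.423 m³/s
Panel 2-3: Δb = 5.8 m, d̄ = (1.40+1.58)/2 = 1.49, v̄ = (0.38+0.39)/2 = 0.385 → q = 5.8×1.49×0.385 = 3.327 m³/s
Panel 3-4: Δb = 5.1 m, d̄ = (1.58+1.08)/2 = 1.33, v̄ = (0.39+0.29)/2 = 0.34 → q = 5.1×1.33×0.34 = 2.306 m³/s
Panel 4-5: Δb = 2.6 m, d̄ = (1.08+0.97)/2 = 1.025, v̄ = (0.29+0.31)/2 = 0.3 → q = 2.6×1.025×0.3 = 0.7995 m³/s
Panel 5-6: Δb = 2.3 m, d̄ = (0.97+0.00)/2 = 0.485, v̄ = (0.31+0.00)/2 = 0.155 → q = 2.3×0.485×0.155 = 0.1729 m³/s
Q = Σ q = 8.029 m³/s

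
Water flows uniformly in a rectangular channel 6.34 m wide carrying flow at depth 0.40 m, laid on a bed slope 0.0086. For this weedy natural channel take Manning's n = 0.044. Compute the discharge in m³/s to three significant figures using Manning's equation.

A = b·y = 6.34 × 0.40 = 2.536 m²
P = b + 2y = 6.34 + 2×0.40 = 7.140 m
R = A/P = 2.536/7.140 = 0.3552 m
Q = (1/n)·A·R^(2/3)·S^(1/2) = (1/0.044) × 2.536 × 0.3552^(2/3) × 0.0086^(1/2) = 2.681 m³/s

2.68 m³/s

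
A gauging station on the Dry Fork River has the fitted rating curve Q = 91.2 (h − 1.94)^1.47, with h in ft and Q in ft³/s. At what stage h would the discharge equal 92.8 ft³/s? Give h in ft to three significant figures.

h − h₀ = (Q/C)^(1/b) = (92.8/91.2)^(1/1.47) = 1.012 ft
h = 1.94 + 1.012 = 2.952 ft

2.95 ft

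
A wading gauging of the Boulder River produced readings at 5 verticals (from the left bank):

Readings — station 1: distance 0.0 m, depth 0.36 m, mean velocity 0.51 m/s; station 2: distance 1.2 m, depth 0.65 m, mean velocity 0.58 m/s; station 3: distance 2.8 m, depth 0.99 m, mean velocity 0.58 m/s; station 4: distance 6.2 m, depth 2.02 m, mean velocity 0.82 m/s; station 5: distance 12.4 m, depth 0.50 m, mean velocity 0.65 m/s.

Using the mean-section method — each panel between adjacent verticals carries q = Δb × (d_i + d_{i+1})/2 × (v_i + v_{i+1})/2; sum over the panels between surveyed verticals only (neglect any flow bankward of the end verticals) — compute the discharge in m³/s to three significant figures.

Panel 1-2: Δb = 1.2 m, d̄ = (0.36+0.65)/2 = 0.505, v̄ = (0.51+0.58)/2 = 0.545 → q = 1.2×0.505×0.545 = 0.3303 m³/s
Panel 2-3: Δb = 1.6 m, d̄ = (0.65+0.99)/2 = 0.82, v̄ = (0.58+0.58)/2 = 0.58 → q = 1.6×0.82×0.58 = 0.7610 m³/s
Panel 3-4: Δb = 3.4 m, d̄ = (0.99+2.02)/2 = 1.505, v̄ = (0.58+0.82)/2 = 0.7 → q = 3.4×1.505×0.7 = 3.582 m³/s
Panel 4-5: Δb = 6.2 m, d̄ = (2.02+0.50)/2 = 1.26, v̄ = (0.82+0.65)/2 = 0.735 → q = 6.2×1.26×0.735 = 5.742 m³/s
Q = Σ q = 10.41 m³/s

10.4 m³/s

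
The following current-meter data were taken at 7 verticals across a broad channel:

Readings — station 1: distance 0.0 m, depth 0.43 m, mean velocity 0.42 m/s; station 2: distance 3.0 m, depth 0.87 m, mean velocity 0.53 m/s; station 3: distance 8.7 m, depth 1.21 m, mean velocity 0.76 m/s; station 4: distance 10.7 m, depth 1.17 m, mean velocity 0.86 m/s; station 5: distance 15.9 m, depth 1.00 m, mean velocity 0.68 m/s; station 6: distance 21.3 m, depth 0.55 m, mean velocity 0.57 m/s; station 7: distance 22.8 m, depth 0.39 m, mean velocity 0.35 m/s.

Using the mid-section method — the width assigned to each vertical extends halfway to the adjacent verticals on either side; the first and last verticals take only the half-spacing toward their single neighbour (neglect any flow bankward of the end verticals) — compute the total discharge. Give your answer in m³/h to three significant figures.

w_1 = (3.0 − 0.0)/2 = 1.5 m; q_1 = 0.42 × 0.43 × 1.5 = 0.2709 m³/s
w_2 = (8.7 − 0.0)/2 = 4.35 m; q_2 = 0.53 × 0.87 × 4.35 = 2.006 m³/s
w_3 = (10.7 − 3.0)/2 = 3.85 m; q_3 = 0.76 × 1.21 × 3.85 = 3.540 m³/s
w_4 = (15.9 − 8.7)/2 = 3.6 m; q_4 = 0.86 × 1.17 × 3.6 = 3.622 m³/s
w_5 = (21.3 − 10.7)/2 = 5.3 m; q_5 = 0.68 × 1.00 × 5.3 = 3.604 m³/s
w_6 = (22.8 − 15.9)/2 = 3.45 m; q_6 = 0.57 × 0.55 × 3.45 = 1.082 m³/s
w_7 = (22.8 − 21.3)/2 = 0.75 m; q_7 = 0.35 × 0.39 × 0.75 = 0.1024 m³/s
Q = Σ qᵢ = 14.23 m³/s
= 14.23 × 3600 = 51220 m³/h

51200 m³/h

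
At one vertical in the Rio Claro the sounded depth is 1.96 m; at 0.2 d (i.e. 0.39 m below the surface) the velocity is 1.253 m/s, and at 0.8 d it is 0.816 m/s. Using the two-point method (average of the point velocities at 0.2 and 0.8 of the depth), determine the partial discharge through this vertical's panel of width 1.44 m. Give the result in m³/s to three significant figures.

2.92 m³/s

v̄ = (1.253 + 0.816) / 2 = 1.035 m/s
q = v̄ × d × w = 1.035 × 1.96 × 1.44 = 2.920 m³/s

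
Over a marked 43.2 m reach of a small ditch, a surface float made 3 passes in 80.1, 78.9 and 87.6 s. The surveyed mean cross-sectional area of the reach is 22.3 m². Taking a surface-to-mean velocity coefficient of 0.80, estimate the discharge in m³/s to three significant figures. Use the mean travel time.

9.38 m³/s

t̄ = (80.1 + 78.9 + 87.6) / 3 = 82.2 s
v_surface = L / t̄ = 43.2 / 82.2 = 0.5255 m/s
v_mean = 0.80 × 0.5255 = 0.4204 m/s
Q = A × v_mean = 22.3 × 0.4204 = 9.376 m³/s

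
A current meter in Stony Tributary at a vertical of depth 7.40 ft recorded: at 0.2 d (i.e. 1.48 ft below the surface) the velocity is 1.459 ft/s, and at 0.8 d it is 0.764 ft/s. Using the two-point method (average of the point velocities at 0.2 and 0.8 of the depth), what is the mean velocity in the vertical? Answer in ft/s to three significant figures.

1.11 ft/s

v̄ = (1.459 + 0.764) / 2 = 1.112 ft/s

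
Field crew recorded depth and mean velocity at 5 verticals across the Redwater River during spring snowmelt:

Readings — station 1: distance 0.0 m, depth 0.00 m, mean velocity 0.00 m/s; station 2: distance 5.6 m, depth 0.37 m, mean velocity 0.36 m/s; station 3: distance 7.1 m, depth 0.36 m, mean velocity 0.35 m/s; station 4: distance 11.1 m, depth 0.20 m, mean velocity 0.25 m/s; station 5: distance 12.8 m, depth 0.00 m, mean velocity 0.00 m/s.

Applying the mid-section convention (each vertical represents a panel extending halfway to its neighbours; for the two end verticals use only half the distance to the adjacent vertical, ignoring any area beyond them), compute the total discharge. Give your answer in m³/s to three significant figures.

w_2 = (7.1 − 0.0)/2 = 3.55 m; q_2 = 0.36 × 0.37 × 3.55 = 0.4729 m³/s
w_3 = (11.1 − 5.6)/2 = 2.75 m; q_3 = 0.35 × 0.36 × 2.75 = 0.3465 m³/s
w_4 = (12.8 − 7.1)/2 = 2.85 m; q_4 = 0.25 × 0.20 × 2.85 = 0.1425 m³/s
Stations 1, 5 contribute zero (depth or velocity is 0).
Q = Σ qᵢ = 0.9619 m³/s

0.962 m³/s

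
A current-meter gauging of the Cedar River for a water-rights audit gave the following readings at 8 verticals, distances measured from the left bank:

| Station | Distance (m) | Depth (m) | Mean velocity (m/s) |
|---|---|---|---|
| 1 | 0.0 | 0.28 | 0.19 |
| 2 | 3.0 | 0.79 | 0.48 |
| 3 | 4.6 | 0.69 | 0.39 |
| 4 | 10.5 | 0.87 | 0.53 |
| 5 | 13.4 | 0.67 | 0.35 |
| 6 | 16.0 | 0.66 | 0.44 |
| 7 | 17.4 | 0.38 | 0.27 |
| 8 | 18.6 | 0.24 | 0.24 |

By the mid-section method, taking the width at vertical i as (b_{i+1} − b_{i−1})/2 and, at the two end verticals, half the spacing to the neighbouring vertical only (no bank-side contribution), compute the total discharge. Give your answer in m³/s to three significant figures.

w_1 = (3.0 − 0.0)/2 = 1.5 m; q_1 = 0.19 × 0.28 × 1.5 = 0.07980 m³/s
w_2 = (4.6 − 0.0)/2 = 2.3 m; q_2 = 0.48 × 0.79 × 2.3 = 0.8722 m³/s
w_3 = (10.5 − 3.0)/2 = 3.75 m; q_3 = 0.39 × 0.69 × 3.75 = 1.009 m³/s
w_4 = (13.4 − 4.6)/2 = 4.4 m; q_4 = 0.53 × 0.87 × 4.4 = 2.029 m³/s
w_5 = (16.0 − 10.5)/2 = 2.75 m; q_5 = 0.35 × 0.67 × 2.75 = 0.6449 m³/s
w_6 = (17.4 − 13.4)/2 = 2 m; q_6 = 0.44 × 0.66 × 2 = 0.5808 m³/s
w_7 = (18.6 − 16.0)/2 = 1.3 m; q_7 = 0.27 × 0.38 × 1.3 = 0.1334 m³/s
w_8 = (18.6 − 17.4)/2 = 0.6 m; q_8 = 0.24 × 0.24 × 0.6 = 0.03456 m³/s
Q = Σ qᵢ = 5.384 m³/s

5.38 m³/s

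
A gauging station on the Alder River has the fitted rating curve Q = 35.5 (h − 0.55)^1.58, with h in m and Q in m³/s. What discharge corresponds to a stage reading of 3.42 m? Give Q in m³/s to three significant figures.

188 m³/s

Q = 35.5 × (3.42 − 0.55)^1.58 = 35.5 × 2.87^1.58 = 187.8 m³/s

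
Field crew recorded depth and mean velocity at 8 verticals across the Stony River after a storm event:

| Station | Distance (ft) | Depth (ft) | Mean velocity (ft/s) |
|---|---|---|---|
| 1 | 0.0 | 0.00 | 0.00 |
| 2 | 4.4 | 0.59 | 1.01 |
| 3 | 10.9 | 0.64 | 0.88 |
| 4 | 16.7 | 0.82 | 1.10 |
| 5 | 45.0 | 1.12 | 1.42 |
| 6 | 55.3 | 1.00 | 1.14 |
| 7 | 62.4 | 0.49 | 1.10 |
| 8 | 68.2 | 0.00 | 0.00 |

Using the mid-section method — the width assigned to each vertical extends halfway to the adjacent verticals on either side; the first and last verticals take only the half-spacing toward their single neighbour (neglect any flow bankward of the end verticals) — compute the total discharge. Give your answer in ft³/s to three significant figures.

66.2 ft³/s

w_2 = (10.9 − 0.0)/2 = 5.45 ft; q_2 = 1.01 × 0.59 × 5.45 = 3.248 ft³/s
w_3 = (16.7 − 4.4)/2 = 6.15 ft; q_3 = 0.88 × 0.64 × 6.15 = 3.464 ft³/s
w_4 = (45.0 − 10.9)/2 = 17.05 ft; q_4 = 1.10 × 0.82 × 17.05 = 15.38 ft³/s
w_5 = (55.3 − 16.7)/2 = 19.3 ft; q_5 = 1.42 × 1.12 × 19.3 = 30.69 ft³/s
w_6 = (62.4 − 45.0)/2 = 8.7 ft; q_6 = 1.14 × 1.00 × 8.7 = 9.918 ft³/s
w_7 = (68.2 − 55.3)/2 = 6.45 ft; q_7 = 1.10 × 0.49 × 6.45 = 3.477 ft³/s
Stations 1, 8 contribute zero (depth or velocity is 0).
Q = Σ qᵢ = 66.18 ft³/s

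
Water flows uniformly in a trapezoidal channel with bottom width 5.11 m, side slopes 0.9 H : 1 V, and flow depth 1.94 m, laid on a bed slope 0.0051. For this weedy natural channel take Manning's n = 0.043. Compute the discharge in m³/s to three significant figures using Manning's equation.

26.1 m³/s

A = (b + z·y)·y = (5.11 + 0.9×1.94)×1.94 = 13.30 m²
P = b + 2y√(1+z²) = 5.11 + 2×1.94×√(1+0.9²) = 10.33 m
R = A/P = 13.30/10.33 = 1.288 m
Q = (1/n)·A·R^(2/3)·S^(1/2) = (1/0.043) × 13.30 × 1.288^(2/3) × 0.0051^(1/2) = 26.14 m³/s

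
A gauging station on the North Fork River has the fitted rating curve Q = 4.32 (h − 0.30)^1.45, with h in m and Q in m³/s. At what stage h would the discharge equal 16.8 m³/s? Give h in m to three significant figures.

h − h₀ = (Q/C)^(1/b) = (16.8/4.32)^(1/1.45) = 2.551 m
h = 0.30 + 2.551 = 2.851 m

2.85 m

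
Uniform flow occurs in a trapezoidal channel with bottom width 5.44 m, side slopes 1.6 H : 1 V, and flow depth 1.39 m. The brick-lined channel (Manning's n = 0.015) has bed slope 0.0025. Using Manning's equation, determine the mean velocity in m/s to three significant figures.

3.33 m/s

A = (b + z·y)·y = (5.44 + 1.6×1.39)×1.39 = 10.65 m²
P = b + 2y√(1+z²) = 5.44 + 2×1.39×√(1+1.6²) = 10.69 m
R = A/P = 10.65/10.69 = 0.9970 m
Q = (1/n)·A·R^(2/3)·S^(1/2) = (1/0.015) × 10.65 × 0.9970^(2/3) × 0.0025^(1/2) = 35.44 m³/s
V = Q/A = 35.44/10.65 = 3.327 m/s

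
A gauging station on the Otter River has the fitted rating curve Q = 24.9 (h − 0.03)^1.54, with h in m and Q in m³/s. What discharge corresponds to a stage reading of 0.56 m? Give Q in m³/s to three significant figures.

9.37 m³/s

Q = 24.9 × (0.56 − 0.03)^1.54 = 24.9 × 0.53^1.54 = 9.367 m³/s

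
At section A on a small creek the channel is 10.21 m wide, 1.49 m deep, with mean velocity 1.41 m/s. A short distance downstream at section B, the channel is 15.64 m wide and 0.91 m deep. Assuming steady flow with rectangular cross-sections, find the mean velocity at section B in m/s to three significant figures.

1.51 m/s

Q = A₁V₁ = (10.21×1.49) × 1.41 = 21.45 m³/s
A₂ = 15.64 × 0.91 = 14.23 m²
V₂ = Q/A₂ = 21.45/14.23 = 1.507 m/s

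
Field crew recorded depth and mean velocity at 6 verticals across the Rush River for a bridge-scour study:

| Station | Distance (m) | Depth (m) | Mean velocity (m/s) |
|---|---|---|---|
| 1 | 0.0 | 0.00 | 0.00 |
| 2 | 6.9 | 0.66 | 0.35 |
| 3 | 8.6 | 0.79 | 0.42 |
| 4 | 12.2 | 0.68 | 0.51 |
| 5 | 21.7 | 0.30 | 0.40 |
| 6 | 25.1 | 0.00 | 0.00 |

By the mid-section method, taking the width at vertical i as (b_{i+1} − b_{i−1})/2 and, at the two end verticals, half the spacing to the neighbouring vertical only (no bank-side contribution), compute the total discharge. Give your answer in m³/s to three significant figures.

w_2 = (8.6 − 0.0)/2 = 4.3 m; q_2 = 0.35 × 0.66 × 4.3 = 0.9933 m³/s
w_3 = (12.2 − 6.9)/2 = 2.65 m; q_3 = 0.42 × 0.79 × 2.65 = 0.8793 m³/s
w_4 = (21.7 − 8.6)/2 = 6.55 m; q_4 = 0.51 × 0.68 × 6.55 = 2.272 m³/s
w_5 = (25.1 − 12.2)/2 = 6.45 m; q_5 = 0.40 × 0.30 × 6.45 = 0.7740 m³/s
Stations 1, 6 contribute zero (depth or velocity is 0).
Q = Σ qᵢ = 4.918 m³/s

4.92 m³/s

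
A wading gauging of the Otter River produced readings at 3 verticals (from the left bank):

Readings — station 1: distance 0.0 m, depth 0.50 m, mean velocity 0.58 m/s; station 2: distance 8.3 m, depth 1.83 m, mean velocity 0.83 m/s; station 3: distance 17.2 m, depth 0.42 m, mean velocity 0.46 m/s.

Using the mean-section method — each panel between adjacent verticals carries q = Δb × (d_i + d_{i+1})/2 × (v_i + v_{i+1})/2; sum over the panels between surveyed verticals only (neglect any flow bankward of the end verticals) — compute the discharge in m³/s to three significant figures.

13.3 m³/s

Panel 1-2: Δb = 8.3 m, d̄ = (0.50+1.83)/2 = 1.165, v̄ = (0.58+0.83)/2 = 0.705 → q = 8.3×1.165×0.705 = 6.817 m³/s
Panel 2-3: Δb = 8.9 m, d̄ = (1.83+0.42)/2 = 1.125, v̄ = (0.83+0.46)/2 = 0.645 → q = 8.9×1.125×0.645 = 6.458 m³/s
Q = Σ q = 13.28 m³/s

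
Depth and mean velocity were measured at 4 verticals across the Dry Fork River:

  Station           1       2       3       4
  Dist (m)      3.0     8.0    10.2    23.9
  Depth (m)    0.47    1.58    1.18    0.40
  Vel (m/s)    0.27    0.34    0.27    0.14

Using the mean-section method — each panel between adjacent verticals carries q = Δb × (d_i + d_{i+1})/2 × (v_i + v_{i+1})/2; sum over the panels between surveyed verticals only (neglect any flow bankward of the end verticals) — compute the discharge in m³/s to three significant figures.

Panel 1-2: Δb = 5 m, d̄ = (0.47+1.58)/2 = 1.025, v̄ = (0.27+0.34)/2 = 0.305 → q = 5×1.025×0.305 = 1.563 m³/s
Panel 2-3: Δb = 2.2 m, d̄ = (1.58+1.18)/2 = 1.38, v̄ = (0.34+0.27)/2 = 0.305 → q = 2.2×1.38×0.305 = 0.9260 m³/s
Panel 3-4: Δb = 13.7 m, d̄ = (1.18+0.40)/2 = 0.79, v̄ = (0.27+0.14)/2 = 0.205 → q = 13.7×0.79×0.205 = 2.219 m³/s
Q = Σ q = 4.708 m³/s

4.71 m³/s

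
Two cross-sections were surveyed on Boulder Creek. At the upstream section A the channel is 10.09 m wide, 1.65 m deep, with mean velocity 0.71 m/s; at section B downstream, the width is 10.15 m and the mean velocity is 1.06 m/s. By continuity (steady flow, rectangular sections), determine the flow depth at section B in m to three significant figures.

Q = A₁V₁ = (10.09×1.65) × 0.71 = 11.82 m³/s
d₂ = Q/(b₂ V₂) = 11.82/(10.15×1.06) = 1.099 m

1.10 m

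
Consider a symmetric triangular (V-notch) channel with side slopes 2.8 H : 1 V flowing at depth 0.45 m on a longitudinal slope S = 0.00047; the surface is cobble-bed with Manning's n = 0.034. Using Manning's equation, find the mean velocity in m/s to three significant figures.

0.227 m/s

A = z·y² = 2.8×0.45² = 0.5670 m²
P = 2y√(1+z²) = 2×0.45×√(1+2.8²) = 2.676 m
R = A/P = 0.5670/2.676 = 0.2119 m
Q = (1/n)·A·R^(2/3)·S^(1/2) = (1/0.034) × 0.5670 × 0.2119^(2/3) × 0.00047^(1/2) = 0.1285 m³/s
V = Q/A = 0.1285/0.5670 = 0.2266 m/s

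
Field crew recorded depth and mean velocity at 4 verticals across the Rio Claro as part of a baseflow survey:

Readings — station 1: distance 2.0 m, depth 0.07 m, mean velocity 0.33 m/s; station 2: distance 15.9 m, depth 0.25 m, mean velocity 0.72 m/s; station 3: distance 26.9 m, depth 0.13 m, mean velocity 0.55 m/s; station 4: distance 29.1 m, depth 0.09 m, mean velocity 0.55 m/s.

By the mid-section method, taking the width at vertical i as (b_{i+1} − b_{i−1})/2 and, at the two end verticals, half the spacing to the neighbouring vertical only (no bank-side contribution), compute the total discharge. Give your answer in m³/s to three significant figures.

w_1 = (15.9 − 2.0)/2 = 6.95 m; q_1 = 0.33 × 0.07 × 6.95 = 0.1605 m³/s
w_2 = (26.9 − 2.0)/2 = 12.45 m; q_2 = 0.72 × 0.25 × 12.45 = 2.241 m³/s
w_3 = (29.1 − 15.9)/2 = 6.6 m; q_3 = 0.55 × 0.13 × 6.6 = 0.4719 m³/s
w_4 = (29.1 − 26.9)/2 = 1.1 m; q_4 = 0.55 × 0.09 × 1.1 = 0.05445 m³/s
Q = Σ qᵢ = 2.928 m³/s

2.93 m³/s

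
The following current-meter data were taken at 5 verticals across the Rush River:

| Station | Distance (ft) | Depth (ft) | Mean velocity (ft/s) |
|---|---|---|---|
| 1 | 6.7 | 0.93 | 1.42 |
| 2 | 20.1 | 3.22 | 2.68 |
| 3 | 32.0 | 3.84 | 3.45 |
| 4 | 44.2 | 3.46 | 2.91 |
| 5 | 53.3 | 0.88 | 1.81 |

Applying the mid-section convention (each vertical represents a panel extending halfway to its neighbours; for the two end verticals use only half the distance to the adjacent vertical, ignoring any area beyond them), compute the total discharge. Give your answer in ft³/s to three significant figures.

w_1 = (20.1 − 6.7)/2 = 6.7 ft; q_1 = 1.42 × 0.93 × 6.7 = 8.848 ft³/s
w_2 = (32.0 − 6.7)/2 = 12.65 ft; q_2 = 2.68 × 3.22 × 12.65 = 109.2 ft³/s
w_3 = (44.2 − 20.1)/2 = 12.05 ft; q_3 = 3.45 × 3.84 × 12.05 = 159.6 ft³/s
w_4 = (53.3 − 32.0)/2 = 10.65 ft; q_4 = 2.91 × 3.46 × 10.65 = 107.2 ft³/s
w_5 = (53.3 − 44.2)/2 = 4.55 ft; q_5 = 1.81 × 0.88 × 4.55 = 7.247 ft³/s
Q = Σ qᵢ = 392.1 ft³/s

392 ft³/s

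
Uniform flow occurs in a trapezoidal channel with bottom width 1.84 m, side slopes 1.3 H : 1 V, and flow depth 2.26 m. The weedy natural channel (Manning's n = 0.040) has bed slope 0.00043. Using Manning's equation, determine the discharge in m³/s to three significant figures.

A = (b + z·y)·y = (1.84 + 1.3×2.26)×2.26 = 10.80 m²
P = b + 2y√(1+z²) = 1.84 + 2×2.26×√(1+1.3²) = 9.253 m
R = A/P = 10.80/9.253 = 1.167 m
Q = (1/n)·A·R^(2/3)·S^(1/2) = (1/0.040) × 10.80 × 1.167^(2/3) × 0.00043^(1/2) = 6.205 m³/s

6.20 m³/s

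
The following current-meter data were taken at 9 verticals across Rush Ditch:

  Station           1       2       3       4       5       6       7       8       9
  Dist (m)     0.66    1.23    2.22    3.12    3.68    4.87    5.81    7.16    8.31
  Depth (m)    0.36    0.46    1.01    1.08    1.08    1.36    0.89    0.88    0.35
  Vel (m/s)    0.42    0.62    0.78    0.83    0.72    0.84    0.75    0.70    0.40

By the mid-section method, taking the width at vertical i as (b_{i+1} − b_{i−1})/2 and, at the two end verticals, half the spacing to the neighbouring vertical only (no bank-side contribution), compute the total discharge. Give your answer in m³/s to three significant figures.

5.18 m³/s

w_1 = (1.23 − 0.66)/2 = 0.285 m; q_1 = 0.42 × 0.36 × 0.285 = 0.04309 m³/s
w_2 = (2.22 − 0.66)/2 = 0.78 m; q_2 = 0.62 × 0.46 × 0.78 = 0.2225 m³/s
w_3 = (3.12 − 1.23)/2 = 0.945 m; q_3 = 0.78 × 1.01 × 0.945 = 0.7445 m³/s
w_4 = (3.68 − 2.22)/2 = 0.73 m; q_4 = 0.83 × 1.08 × 0.73 = 0.6544 m³/s
w_5 = (4.87 − 3.12)/2 = 0.875 m; q_5 = 0.72 × 1.08 × 0.875 = 0.6804 m³/s
w_6 = (5.81 − 3.68)/2 = 1.065 m; q_6 = 0.84 × 1.36 × 1.065 = 1.217 m³/s
w_7 = (7.16 − 4.87)/2 = 1.145 m; q_7 = 0.75 × 0.89 × 1.145 = 0.7643 m³/s
w_8 = (8.31 − 5.81)/2 = 1.25 m; q_8 = 0.70 × 0.88 × 1.25 = 0.7700 m³/s
w_9 = (8.31 − 7.16)/2 = 0.575 m; q_9 = 0.40 × 0.35 × 0.575 = 0.08050 m³/s
Q = Σ qᵢ = 5.176 m³/s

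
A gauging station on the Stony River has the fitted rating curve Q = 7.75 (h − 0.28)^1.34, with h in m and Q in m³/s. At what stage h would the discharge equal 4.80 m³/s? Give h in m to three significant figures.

0.979 m

h − h₀ = (Q/C)^(1/b) = (4.80/7.75)^(1/1.34) = 0.6994 m
h = 0.28 + 0.6994 = 0.9794 m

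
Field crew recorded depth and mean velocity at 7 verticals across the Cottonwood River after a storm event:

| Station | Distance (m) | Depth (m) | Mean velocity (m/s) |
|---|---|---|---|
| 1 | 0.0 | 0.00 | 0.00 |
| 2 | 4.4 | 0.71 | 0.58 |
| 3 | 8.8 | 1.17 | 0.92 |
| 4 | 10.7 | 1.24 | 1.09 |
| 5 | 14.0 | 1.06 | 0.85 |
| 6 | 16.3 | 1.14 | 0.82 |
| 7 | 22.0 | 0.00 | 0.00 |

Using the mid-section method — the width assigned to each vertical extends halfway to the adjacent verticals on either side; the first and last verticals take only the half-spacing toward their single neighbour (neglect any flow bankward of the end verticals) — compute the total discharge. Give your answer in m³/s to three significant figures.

w_2 = (8.8 − 0.0)/2 = 4.4 m; q_2 = 0.58 × 0.71 × 4.4 = 1.812 m³/s
w_3 = (10.7 − 4.4)/2 = 3.15 m; q_3 = 0.92 × 1.17 × 3.15 = 3.391 m³/s
w_4 = (14.0 − 8.8)/2 = 2.6 m; q_4 = 1.09 × 1.24 × 2.6 = 3.514 m³/s
w_5 = (16.3 − 10.7)/2 = 2.8 m; q_5 = 0.85 × 1.06 × 2.8 = 2.523 m³/s
w_6 = (22.0 − 14.0)/2 = 4 m; q_6 = 0.82 × 1.14 × 4 = 3.739 m³/s
Stations 1, 7 contribute zero (depth or velocity is 0).
Q = Σ qᵢ = 14.98 m³/s

15.0 m³/s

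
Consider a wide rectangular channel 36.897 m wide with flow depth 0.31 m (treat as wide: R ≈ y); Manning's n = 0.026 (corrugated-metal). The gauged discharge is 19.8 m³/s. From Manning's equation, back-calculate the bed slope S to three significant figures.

A = b·y = 36.897 × 0.31 = 11.44 m²
Wide channel: R ≈ y = 0.31 m
S = (Q·n / (1·A·R^(2/3)))² = (19.8×0.026 / (1×11.44×0.4580))² = 0.009655

0.00966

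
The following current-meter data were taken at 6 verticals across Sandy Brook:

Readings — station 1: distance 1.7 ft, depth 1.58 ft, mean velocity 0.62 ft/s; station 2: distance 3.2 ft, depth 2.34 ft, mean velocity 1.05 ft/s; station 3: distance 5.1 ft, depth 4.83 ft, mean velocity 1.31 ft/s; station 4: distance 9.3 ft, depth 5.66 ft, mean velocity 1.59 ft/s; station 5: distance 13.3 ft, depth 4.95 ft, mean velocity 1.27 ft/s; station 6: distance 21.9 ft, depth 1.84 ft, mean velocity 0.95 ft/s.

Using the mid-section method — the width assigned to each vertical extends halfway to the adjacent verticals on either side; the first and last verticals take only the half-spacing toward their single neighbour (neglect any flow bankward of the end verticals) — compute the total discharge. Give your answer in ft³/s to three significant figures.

108 ft³/s

w_1 = (3.2 − 1.7)/2 = 0.75 ft; q_1 = 0.62 × 1.58 × 0.75 = 0.7347 ft³/s
w_2 = (5.1 − 1.7)/2 = 1.7 ft; q_2 = 1.05 × 2.34 × 1.7 = 4.177 ft³/s
w_3 = (9.3 − 3.2)/2 = 3.05 ft; q_3 = 1.31 × 4.83 × 3.05 = 19.30 ft³/s
w_4 = (13.3 − 5.1)/2 = 4.1 ft; q_4 = 1.59 × 5.66 × 4.1 = 36.90 ft³/s
w_5 = (21.9 − 9.3)/2 = 6.3 ft; q_5 = 1.27 × 4.95 × 6.3 = 39.60 ft³/s
w_6 = (21.9 − 13.3)/2 = 4.3 ft; q_6 = 0.95 × 1.84 × 4.3 = 7.516 ft³/s
Q = Σ qᵢ = 108.2 ft³/s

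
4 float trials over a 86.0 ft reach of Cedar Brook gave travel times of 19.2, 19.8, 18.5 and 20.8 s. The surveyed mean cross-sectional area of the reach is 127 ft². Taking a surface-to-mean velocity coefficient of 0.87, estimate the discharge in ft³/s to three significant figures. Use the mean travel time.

t̄ = (19.2 + 19.8 + 18.5 + 20.8) / 4 = 19.575 s
v_surface = L / t̄ = 86.0 / 19.575 = 4.393 ft/s
v_mean = 0.87 × 4.393 = 3.822 ft/s
Q = A × v_mean = 127 × 3.822 = 485.4 ft³/s

485 ft³/s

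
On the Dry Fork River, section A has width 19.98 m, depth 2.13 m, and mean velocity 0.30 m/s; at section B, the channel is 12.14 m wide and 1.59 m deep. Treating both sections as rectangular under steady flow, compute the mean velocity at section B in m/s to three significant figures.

Q = A₁V₁ = (19.98×2.13) × 0.30 = 12.77 m³/s
A₂ = 12.14 × 1.59 = 19.30 m²
V₂ = Q/A₂ = 12.77/19.30 = 0.6614 m/s

0.661 m/s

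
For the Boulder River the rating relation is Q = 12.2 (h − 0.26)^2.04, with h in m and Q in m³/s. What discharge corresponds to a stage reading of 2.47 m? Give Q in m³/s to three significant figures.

Q = 12.2 × (2.47 − 0.26)^2.04 = 12.2 × 2.21^2.04 = 61.51 m³/s

61.5 m³/s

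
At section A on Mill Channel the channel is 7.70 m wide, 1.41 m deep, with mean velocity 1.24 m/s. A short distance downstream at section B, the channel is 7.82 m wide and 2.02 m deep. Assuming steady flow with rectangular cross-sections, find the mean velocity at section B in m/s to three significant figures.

Q = A₁V₁ = (7.70×1.41) × 1.24 = 13.46 m³/s
A₂ = 7.82 × 2.02 = 15.80 m²
V₂ = Q/A₂ = 13.46/15.80 = 0.8523 m/s

0.852 m/s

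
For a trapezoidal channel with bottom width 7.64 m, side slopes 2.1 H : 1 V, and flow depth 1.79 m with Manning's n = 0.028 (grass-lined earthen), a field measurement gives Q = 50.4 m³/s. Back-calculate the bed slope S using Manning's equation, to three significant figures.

0.00345

A = (b + z·y)·y = (7.64 + 2.1×1.79)×1.79 = 20.40 m²
P = b + 2y√(1+z²) = 7.64 + 2×1.79×√(1+2.1²) = 15.97 m
R = A/P = 20.40/15.97 = 1.278 m
S = (Q·n / (1·A·R^(2/3)))² = (50.4×0.028 / (1×20.40×1.178))² = 0.003449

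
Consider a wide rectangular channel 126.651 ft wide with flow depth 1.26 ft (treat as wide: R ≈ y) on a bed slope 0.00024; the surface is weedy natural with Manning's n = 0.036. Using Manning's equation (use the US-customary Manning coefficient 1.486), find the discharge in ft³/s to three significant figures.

119 ft³/s

A = b·y = 126.651 × 1.26 = 159.6 ft²
Wide channel: R ≈ y = 1.26 ft
Q = (1.486/n)·A·R^(2/3)·S^(1/2) = (1.486/0.036) × 159.6 × 1.260^(2/3) × 0.00024^(1/2) = 119.0 ft³/s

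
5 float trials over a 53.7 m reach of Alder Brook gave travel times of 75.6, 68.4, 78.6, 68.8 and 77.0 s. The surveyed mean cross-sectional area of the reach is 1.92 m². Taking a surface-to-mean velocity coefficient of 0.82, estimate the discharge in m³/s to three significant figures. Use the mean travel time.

1.15 m³/s

t̄ = (75.6 + 68.4 + 78.6 + 68.8 + 77.0) / 5 = 73.68 s
v_surface = L / t̄ = 53.7 / 73.68 = 0.7288 m/s
v_mean = 0.82 × 0.7288 = 0.5976 m/s
Q = A × v_mean = 1.92 × 0.5976 = 1.147 m³/s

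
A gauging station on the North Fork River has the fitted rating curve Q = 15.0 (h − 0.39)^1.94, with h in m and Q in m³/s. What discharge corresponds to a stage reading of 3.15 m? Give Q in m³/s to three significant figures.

108 m³/s

Q = 15.0 × (3.15 − 0.39)^1.94 = 15.0 × 2.76^1.94 = 107.5 m³/s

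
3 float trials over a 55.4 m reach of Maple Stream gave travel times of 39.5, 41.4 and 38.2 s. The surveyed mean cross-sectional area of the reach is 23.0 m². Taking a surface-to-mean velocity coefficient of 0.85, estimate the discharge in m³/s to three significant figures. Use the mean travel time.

t̄ = (39.5 + 41.4 + 38.2) / 3 = 39.7 s
v_surface = L / t̄ = 55.4 / 39.7 = 1.395 m/s
v_mean = 0.85 × 1.395 = 1.186 m/s
Q = A × v_mean = 23.0 × 1.186 = 27.28 m³/s

27.3 m³/s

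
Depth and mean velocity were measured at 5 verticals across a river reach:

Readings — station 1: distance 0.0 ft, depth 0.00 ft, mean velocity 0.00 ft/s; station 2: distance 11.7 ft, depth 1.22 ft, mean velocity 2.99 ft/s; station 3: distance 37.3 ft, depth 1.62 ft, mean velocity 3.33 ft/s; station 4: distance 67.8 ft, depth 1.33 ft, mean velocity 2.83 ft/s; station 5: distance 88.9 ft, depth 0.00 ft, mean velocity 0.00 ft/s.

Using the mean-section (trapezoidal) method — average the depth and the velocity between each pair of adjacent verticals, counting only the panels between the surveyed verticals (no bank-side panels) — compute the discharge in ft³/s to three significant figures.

Panel 1-2: Δb = 11.7 ft, d̄ = (0.00+1.22)/2 = 0.61, v̄ = (0.00+2.99)/2 = 1.495 → q = 11.7×0.61×1.495 = 10.67 ft³/s
Panel 2-3: Δb = 25.6 ft, d̄ = (1.22+1.62)/2 = 1.42, v̄ = (2.99+3.33)/2 = 3.16 → q = 25.6×1.42×3.16 = 114.9 ft³/s
Panel 3-4: Δb = 30.5 ft, d̄ = (1.62+1.33)/2 = 1.475, v̄ = (3.33+2.83)/2 = 3.08 → q = 30.5×1.475×3.08 = 138.6 ft³/s
Panel 4-5: Δb = 21.1 ft, d̄ = (1.33+0.00)/2 = 0.665, v̄ = (2.83+0.00)/2 = 1.415 → q = 21.1×0.665×1.415 = 19.85 ft³/s
Q = Σ q = 284.0 ft³/s

284 ft³/s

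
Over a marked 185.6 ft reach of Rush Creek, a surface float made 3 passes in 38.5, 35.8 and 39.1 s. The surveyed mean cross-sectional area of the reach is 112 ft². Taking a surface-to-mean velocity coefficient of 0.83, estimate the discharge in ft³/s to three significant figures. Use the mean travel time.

t̄ = (38.5 + 35.8 + 39.1) / 3 = 37.8 s
v_surface = L / t̄ = 185.6 / 37.8 = 4.910 ft/s
v_mean = 0.83 × 4.910 = 4.075 ft/s
Q = A × v_mean = 112 × 4.075 = 456.4 ft³/s

456 ft³/s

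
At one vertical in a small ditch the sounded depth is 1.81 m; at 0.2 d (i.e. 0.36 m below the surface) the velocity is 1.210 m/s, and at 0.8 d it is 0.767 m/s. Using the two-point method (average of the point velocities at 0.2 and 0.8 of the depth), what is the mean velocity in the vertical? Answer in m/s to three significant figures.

0.989 m/s

v̄ = (1.210 + 0.767) / 2 = 0.9885 m/s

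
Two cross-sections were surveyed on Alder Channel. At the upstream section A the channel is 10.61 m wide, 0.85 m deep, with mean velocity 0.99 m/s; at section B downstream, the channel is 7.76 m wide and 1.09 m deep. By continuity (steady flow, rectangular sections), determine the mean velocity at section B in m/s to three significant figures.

1.06 m/s

Q = A₁V₁ = (10.61×0.85) × 0.99 = 8.928 m³/s
A₂ = 7.76 × 1.09 = 8.458 m²
V₂ = Q/A₂ = 8.928/8.458 = 1.056 m/s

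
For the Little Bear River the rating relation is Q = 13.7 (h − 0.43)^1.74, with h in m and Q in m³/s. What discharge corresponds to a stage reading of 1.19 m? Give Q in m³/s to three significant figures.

8.50 m³/s

Q = 13.7 × (1.19 − 0.43)^1.74 = 13.7 × 0.76^1.74 = 8.498 m³/s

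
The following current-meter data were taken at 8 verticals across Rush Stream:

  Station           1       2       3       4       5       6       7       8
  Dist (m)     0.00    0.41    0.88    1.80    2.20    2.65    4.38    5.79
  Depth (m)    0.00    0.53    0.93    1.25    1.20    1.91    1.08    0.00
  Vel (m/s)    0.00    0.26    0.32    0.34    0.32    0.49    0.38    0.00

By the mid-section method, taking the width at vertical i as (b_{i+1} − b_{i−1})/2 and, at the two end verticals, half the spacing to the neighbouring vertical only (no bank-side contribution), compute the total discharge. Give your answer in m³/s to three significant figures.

2.38 m³/s

w_2 = (0.88 − 0.00)/2 = 0.44 m; q_2 = 0.26 × 0.53 × 0.44 = 0.06063 m³/s
w_3 = (1.80 − 0.41)/2 = 0.695 m; q_3 = 0.32 × 0.93 × 0.695 = 0.2068 m³/s
w_4 = (2.20 − 0.88)/2 = 0.66 m; q_4 = 0.34 × 1.25 × 0.66 = 0.2805 m³/s
w_5 = (2.65 − 1.80)/2 = 0.425 m; q_5 = 0.32 × 1.20 × 0.425 = 0.1632 m³/s
w_6 = (4.38 − 2.20)/2 = 1.09 m; q_6 = 0.49 × 1.91 × 1.09 = 1.020 m³/s
w_7 = (5.79 − 2.65)/2 = 1.57 m; q_7 = 0.38 × 1.08 × 1.57 = 0.6443 m³/s
Stations 1, 8 contribute zero (depth or velocity is 0).
Q = Σ qᵢ = 2.376 m³/s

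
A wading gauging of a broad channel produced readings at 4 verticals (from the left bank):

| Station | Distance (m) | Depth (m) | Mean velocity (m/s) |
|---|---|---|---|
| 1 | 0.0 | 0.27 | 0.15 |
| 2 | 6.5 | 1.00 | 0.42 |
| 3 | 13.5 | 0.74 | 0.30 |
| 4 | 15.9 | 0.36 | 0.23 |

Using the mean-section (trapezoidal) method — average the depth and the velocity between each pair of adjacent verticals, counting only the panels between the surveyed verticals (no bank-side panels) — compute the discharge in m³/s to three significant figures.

3.72 m³/s

Panel 1-2: Δb = 6.5 m, d̄ = (0.27+1.00)/2 = 0.635, v̄ = (0.15+0.42)/2 = 0.285 → q = 6.5×0.635×0.285 = 1.176 m³/s
Panel 2-3: Δb = 7 m, d̄ = (1.00+0.74)/2 = 0.87, v̄ = (0.42+0.30)/2 = 0.36 → q = 7×0.87×0.36 = 2.192 m³/s
Panel 3-4: Δb = 2.4 m, d̄ = (0.74+0.36)/2 = 0.55, v̄ = (0.30+0.23)/2 = 0.265 → q = 2.4×0.55×0.265 = 0.3498 m³/s
Q = Σ q = 3.719 m³/s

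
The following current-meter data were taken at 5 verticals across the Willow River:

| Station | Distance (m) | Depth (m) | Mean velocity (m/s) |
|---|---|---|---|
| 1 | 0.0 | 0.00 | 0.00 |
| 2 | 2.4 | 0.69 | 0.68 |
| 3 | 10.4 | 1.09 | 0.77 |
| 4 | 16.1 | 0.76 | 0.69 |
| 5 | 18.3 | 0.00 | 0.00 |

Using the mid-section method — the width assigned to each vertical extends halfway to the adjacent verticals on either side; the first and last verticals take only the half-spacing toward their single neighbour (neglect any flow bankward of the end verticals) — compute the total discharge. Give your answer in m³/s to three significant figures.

w_2 = (10.4 − 0.0)/2 = 5.2 m; q_2 = 0.68 × 0.69 × 5.2 = 2.440 m³/s
w_3 = (16.1 − 2.4)/2 = 6.85 m; q_3 = 0.77 × 1.09 × 6.85 = 5.749 m³/s
w_4 = (18.3 − 10.4)/2 = 3.95 m; q_4 = 0.69 × 0.76 × 3.95 = 2.071 m³/s
Stations 1, 5 contribute zero (depth or velocity is 0).
Q = Σ qᵢ = 10.26 m³/s

10.3 m³/s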